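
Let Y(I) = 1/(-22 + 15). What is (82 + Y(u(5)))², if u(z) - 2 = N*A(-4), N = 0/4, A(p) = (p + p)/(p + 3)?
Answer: 328329/49 ≈ 6700.6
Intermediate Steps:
A(p) = 2*p/(3 + p) (A(p) = (2*p)/(3 + p) = 2*p/(3 + p))
N = 0 (N = 0*(¼) = 0)
u(z) = 2 (u(z) = 2 + 0*(2*(-4)/(3 - 4)) = 2 + 0*(2*(-4)/(-1)) = 2 + 0*(2*(-4)*(-1)) = 2 + 0*8 = 2 + 0 = 2)
Y(I) = -⅐ (Y(I) = 1/(-7) = -⅐)
(82 + Y(u(5)))² = (82 - ⅐)² = (573/7)² = 328329/49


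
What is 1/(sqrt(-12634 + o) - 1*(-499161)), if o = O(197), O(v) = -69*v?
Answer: 499161/249161730148 - I*sqrt(26227)/249161730148 ≈ 2.0034e-6 - 6.4997e-10*I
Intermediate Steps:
o = -13593 (o = -69*197 = -13593)
1/(sqrt(-12634 + o) - 1*(-499161)) = 1/(sqrt(-12634 - 13593) - 1*(-499161)) = 1/(sqrt(-26227) + 499161) = 1/(I*sqrt(26227) + 499161) = 1/(499161 + I*sqrt(26227))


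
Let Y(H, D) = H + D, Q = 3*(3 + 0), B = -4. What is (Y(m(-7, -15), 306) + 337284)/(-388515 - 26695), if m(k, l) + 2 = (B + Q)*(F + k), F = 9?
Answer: -168799/207605 ≈ -0.81308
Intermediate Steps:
Q = 9 (Q = 3*3 = 9)
m(k, l) = 43 + 5*k (m(k, l) = -2 + (-4 + 9)*(9 + k) = -2 + 5*(9 + k) = -2 + (45 + 5*k) = 43 + 5*k)
Y(H, D) = D + H
(Y(m(-7, -15), 306) + 337284)/(-388515 - 26695) = ((306 + (43 + 5*(-7))) + 337284)/(-388515 - 26695) = ((306 + (43 - 35)) + 337284)/(-415210) = ((306 + 8) + 337284)*(-1/415210) = (314 + 337284)*(-1/415210) = 337598*(-1/415210) = -168799/207605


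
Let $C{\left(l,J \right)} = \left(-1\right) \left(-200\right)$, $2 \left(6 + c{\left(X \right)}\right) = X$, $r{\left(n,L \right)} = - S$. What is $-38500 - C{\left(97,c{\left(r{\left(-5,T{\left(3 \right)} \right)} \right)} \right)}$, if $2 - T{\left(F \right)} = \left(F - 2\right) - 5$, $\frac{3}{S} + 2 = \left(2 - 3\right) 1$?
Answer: $-38700$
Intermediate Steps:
$S = -1$ ($S = \frac{3}{-2 + \left(2 - 3\right) 1} = \frac{3}{-2 - 1} = \frac{3}{-3} = 3 \left(- \frac{1}{3}\right) = -1$)
$T{\left(F \right)} = 9 - F$ ($T{\left(F \right)} = 2 - \left(\left(F - 2\right) - 5\right) = 2 - \left(\left(-2 + F\right) - 5\right) = 2 - \left(-7 + F\right) = 9 - F$)
$r{\left(n,L \right)} = 1$ ($r{\left(n,L \right)} = \left(-1\right) \left(-1\right) = 1$)
$c{\left(X \right)} = -6 + \frac{X}{2}$
$C{\left(l,J \right)} = 200$
$-38500 - C{\left(97,c{\left(r{\left(-5,T{\left(3 \right)} \right)} \right)} \right)} = -38500 - 200 = -38700$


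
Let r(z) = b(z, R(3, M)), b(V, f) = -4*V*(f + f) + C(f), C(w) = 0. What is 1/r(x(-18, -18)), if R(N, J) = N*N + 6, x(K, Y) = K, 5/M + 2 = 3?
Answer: 1/2160 ≈ 0.00046296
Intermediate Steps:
M = 5 (M = 5/(-2 + 3) = 5/1 = 5*1 = 5)
R(N, J) = 6 + N**2 (R(N, J) = N**2 + 6 = 6 + N**2)
b(V, f) = -8*V*f (b(V, f) = -4*V*(f + f) + 0 = -4*V*2*f + 0 = -8*V*f + 0 = -8*V*f)
r(z) = -120*z (r(z) = -8*z*(6 + 3**2) = -8*z*(6 + 9) = -8*z*15 = -120*z)
1/r(x(-18, -18)) = 1/(-120*(-18)) = 1/2160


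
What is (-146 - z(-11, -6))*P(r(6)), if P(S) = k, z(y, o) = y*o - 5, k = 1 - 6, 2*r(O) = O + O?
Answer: 1035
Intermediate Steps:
r(O) = O (r(O) = (O + O)/2 = (2*O)/2 = O)
k = -5
z(y, o) = -5 + o*y (z(y, o) = o*y - 5 = -5 + o*y)
P(S) = -5
(-146 - z(-11, -6))*P(r(6)) = (-146 - (-5 - 6*(-11)))*(-5) = (-146 - (-5 + 66))*(-5) = (-146 - 1*61)*(-5) = (-146 - 61)*(-5) = -207*(-5) = 1035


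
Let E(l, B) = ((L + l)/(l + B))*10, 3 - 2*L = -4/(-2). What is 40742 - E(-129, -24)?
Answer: 6232241/153 ≈ 40734.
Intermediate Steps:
L = ½ (L = 3/2 - (-2)/(-2) = 3/2 - (-2)*(-1)/2 = 3/2 - ½*2 = 3/2 - 1 = ½ ≈ 0.50000)
E(l, B) = 10*(½ + l)/(B + l) (E(l, B) = ((½ + l)/(l + B))*10 = ((½ + l)/(B + l))*10 = 10*(½ + l)/(B + l))
40742 - E(-129, -24) = 40742 - 5*(1 + 2*(-129))/(-24 - 129) = 40742 - 5*(1 - 258)/(-153) = 40742 - 5*(-1)*(-257)/153 = 40742 - 1*1285/153 = 40742 - 1285/153 = 6232241/153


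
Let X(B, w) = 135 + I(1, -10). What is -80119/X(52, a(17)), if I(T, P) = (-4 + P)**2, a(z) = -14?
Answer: -80119/331 ≈ -242.05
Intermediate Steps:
X(B, w) = 331 (X(B, w) = 135 + (-4 - 10)**2 = 135 + (-14)**2 = 135 + 196 = 331)
-80119/X(52, a(17)) = -80119/331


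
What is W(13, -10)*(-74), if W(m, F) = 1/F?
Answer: 37/5 ≈ 7.4000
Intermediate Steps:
W(13, -10)*(-74) = -74/(-10) = -⅒*(-74) = 37/5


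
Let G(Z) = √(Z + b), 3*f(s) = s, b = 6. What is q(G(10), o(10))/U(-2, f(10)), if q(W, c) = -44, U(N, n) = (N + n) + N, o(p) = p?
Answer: 66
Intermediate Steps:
f(s) = s/3
G(Z) = √(6 + Z) (G(Z) = √(Z + 6) = √(6 + Z))
U(N, n) = n + 2*N
q(G(10), o(10))/U(-2, f(10)) = -44/((⅓)*10 + 2*(-2)) = -44/(10/3 - 4) = -44/(-⅔) = -44*(-3/2) = 66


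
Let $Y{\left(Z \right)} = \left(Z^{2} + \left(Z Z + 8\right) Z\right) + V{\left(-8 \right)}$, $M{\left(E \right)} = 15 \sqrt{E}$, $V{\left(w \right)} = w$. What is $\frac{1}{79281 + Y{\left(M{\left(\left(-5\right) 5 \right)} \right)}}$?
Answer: $\frac{73648}{182896653529} + \frac{421275 i}{182896653529} \approx 4.0268 \cdot 10^{-7} + 2.3033 \cdot 10^{-6} i$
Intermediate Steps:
$Y{\left(Z \right)} = -8 + Z^{2} + Z \left(8 + Z^{2}\right)$ ($Y{\left(Z \right)} = \left(Z^{2} + \left(Z Z + 8\right) Z\right) - 8 = \left(Z^{2} + \left(Z^{2} + 8\right) Z\right) - 8 = \left(Z^{2} + \left(8 + Z^{2}\right) Z\right) - 8 = \left(Z^{2} + Z \left(8 + Z^{2}\right)\right) - 8 = -8 + Z^{2} + Z \left(8 + Z^{2}\right)$)
$\frac{1}{79281 + Y{\left(M{\left(\left(-5\right) 5 \right)} \right)}} = \frac{1}{79281 + \left(-8 + \left(15 \sqrt{\left(-5\right) 5}\right)^{2} + \left(15 \sqrt{\left(-5\right) 5}\right)^{3} + 8 \cdot 15 \sqrt{\left(-5\right) 5}\right)} = \frac{1}{79281 + \left(-8 + \left(15 \sqrt{-25}\right)^{2} + \left(15 \sqrt{-25}\right)^{3} + 8 \cdot 15 \sqrt{-25}\right)} = \frac{1}{79281 + \left(-8 + \left(15 \cdot 5 i\right)^{2} + \left(15 \cdot 5 i\right)^{3} + 8 \cdot 15 \cdot 5 i\right)} = \frac{1}{79281 + \left(-8 + \left(75 i\right)^{2} + \left(75 i\right)^{3} + 8 \cdot 75 i\right)} = \frac{1}{79281 - \left(5633 + 421275 i\right)} = \frac{1}{73648 - 421275 i} = \frac{73648 + 421275 i}{182896653529}$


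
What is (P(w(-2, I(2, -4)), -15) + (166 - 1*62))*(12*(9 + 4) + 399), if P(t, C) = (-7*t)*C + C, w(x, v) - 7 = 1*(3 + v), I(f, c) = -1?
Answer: 573870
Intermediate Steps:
w(x, v) = 10 + v (w(x, v) = 7 + 1*(3 + v) = 7 + (3 + v) = 10 + v)
P(t, C) = C - 7*C*t (P(t, C) = -7*C*t + C = C - 7*C*t)
(P(w(-2, I(2, -4)), -15) + (166 - 1*62))*(12*(9 + 4) + 399) = (-15*(1 - 7*(10 - 1)) + (166 - 1*62))*(12*(9 + 4) + 399) = (-15*(1 - 7*9) + (166 - 62))*(12*13 + 399) = (-15*(1 - 63) + 104)*(156 + 399) = (-15*(-62) + 104)*555 = (930 + 104)*555 = 1034*555 = 573870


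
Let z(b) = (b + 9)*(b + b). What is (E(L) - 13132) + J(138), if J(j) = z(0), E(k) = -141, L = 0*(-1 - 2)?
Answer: -13273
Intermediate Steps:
L = 0 (L = 0*(-3) = 0)
z(b) = 2*b*(9 + b) (z(b) = (9 + b)*(2*b) = 2*b*(9 + b))
J(j) = 0 (J(j) = 2*0*(9 + 0) = 2*0*9 = 0)
(E(L) - 13132) + J(138) = (-141 - 13132) + 0 = -13273 + 0 = -13273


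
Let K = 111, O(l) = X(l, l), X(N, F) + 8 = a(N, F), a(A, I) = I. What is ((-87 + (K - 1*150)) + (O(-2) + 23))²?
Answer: 12769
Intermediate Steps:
X(N, F) = -8 + F
O(l) = -8 + l
((-87 + (K - 1*150)) + (O(-2) + 23))² = ((-87 + (111 - 1*150)) + ((-8 - 2) + 23))² = ((-87 + (111 - 150)) + (-10 + 23))² = ((-87 - 39) + 13)² = (-126 + 13)² = (-113)² = 12769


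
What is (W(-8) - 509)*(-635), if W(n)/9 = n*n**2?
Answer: 3249295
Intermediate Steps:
W(n) = 9*n**3 (W(n) = 9*(n*n**2) = 9*n**3)
(W(-8) - 509)*(-635) = (9*(-8)**3 - 509)*(-635) = (9*(-512) - 509)*(-635) = (-4608 - 509)*(-635) = -5117*(-635) = 3249295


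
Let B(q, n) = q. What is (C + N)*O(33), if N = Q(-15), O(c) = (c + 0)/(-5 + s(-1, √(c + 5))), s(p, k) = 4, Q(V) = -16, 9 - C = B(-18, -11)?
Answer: -363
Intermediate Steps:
C = 27 (C = 9 - 1*(-18) = 9 + 18 = 27)
O(c) = -c (O(c) = (c + 0)/(-5 + 4) = c/(-1) = c*(-1) = -c)
N = -16
(C + N)*O(33) = (27 - 16)*(-1*33) = 11*(-33) = -363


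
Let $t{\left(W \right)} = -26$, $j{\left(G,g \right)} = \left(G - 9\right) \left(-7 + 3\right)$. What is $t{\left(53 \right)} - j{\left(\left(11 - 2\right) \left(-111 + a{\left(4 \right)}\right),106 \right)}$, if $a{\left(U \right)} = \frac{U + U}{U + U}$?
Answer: $-4022$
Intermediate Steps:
$a{\left(U \right)} = 1$ ($a{\left(U \right)} = \frac{2 U}{2 U} = 2 U \frac{1}{2 U} = 1$)
$j{\left(G,g \right)} = 36 - 4 G$ ($j{\left(G,g \right)} = \left(-9 + G\right) \left(-4\right) = 36 - 4 G$)
$t{\left(53 \right)} - j{\left(\left(11 - 2\right) \left(-111 + a{\left(4 \right)}\right),106 \right)} = -26 - \left(36 - 4 \left(11 - 2\right) \left(-111 + 1\right)\right) = -26 - \left(36 - 4 \cdot 9 \left(-110\right)\right) = -26 - \left(36 - -3960\right) = -26 - \left(36 + 3960\right) = -26 - 3996 = -4022$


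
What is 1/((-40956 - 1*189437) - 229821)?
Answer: -1/460214 ≈ -2.1729e-6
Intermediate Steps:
1/((-40956 - 1*189437) - 229821) = 1/((-40956 - 189437) - 229821) = 1/(-230393 - 229821) = 1/(-460214) = -1/460214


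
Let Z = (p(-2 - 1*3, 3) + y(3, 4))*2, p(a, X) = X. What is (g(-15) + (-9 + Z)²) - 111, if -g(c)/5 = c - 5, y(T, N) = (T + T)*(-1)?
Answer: 214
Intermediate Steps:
y(T, N) = -2*T (y(T, N) = (2*T)*(-1) = -2*T)
g(c) = 25 - 5*c (g(c) = -5*(c - 5) = -5*(-5 + c) = 25 - 5*c)
Z = -6 (Z = (3 - 2*3)*2 = (3 - 6)*2 = -3*2 = -6)
(g(-15) + (-9 + Z)²) - 111 = ((25 - 5*(-15)) + (-9 - 6)²) - 111 = ((25 + 75) + (-15)²) - 111 = (100 + 225) - 111 = 325 - 111 = 214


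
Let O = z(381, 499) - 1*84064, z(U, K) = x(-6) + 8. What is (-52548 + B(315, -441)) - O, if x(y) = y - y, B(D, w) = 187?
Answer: 31695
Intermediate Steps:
x(y) = 0
z(U, K) = 8 (z(U, K) = 0 + 8 = 8)
O = -84056 (O = 8 - 1*84064 = 8 - 84064 = -84056)
(-52548 + B(315, -441)) - O = (-52548 + 187) - 1*(-84056) = -52361 + 84056 = 31695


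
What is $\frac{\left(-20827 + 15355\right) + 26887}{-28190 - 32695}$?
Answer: $- \frac{4283}{12177} \approx -0.35173$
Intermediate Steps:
$\frac{\left(-20827 + 15355\right) + 26887}{-28190 - 32695} = \frac{-5472 + 26887}{-60885} = 21415 \left(- \frac{1}{60885}\right) = - \frac{4283}{12177}$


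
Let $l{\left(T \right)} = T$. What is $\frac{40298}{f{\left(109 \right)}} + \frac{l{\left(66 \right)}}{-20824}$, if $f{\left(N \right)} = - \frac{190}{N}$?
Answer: $- \frac{1203540233}{52060} \approx -23118.0$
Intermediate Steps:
$\frac{40298}{f{\left(109 \right)}} + \frac{l{\left(66 \right)}}{-20824} = \frac{40298}{\left(-190\right) \frac{1}{109}} + \frac{66}{-20824} = \frac{40298}{\left(-190\right) \frac{1}{109}} + 66 \left(- \frac{1}{20824}\right) = \frac{40298}{- \frac{190}{109}} - \frac{33}{10412} = 40298 \left(- \frac{109}{190}\right) - \frac{33}{10412} = - \frac{2196241}{95} - \frac{33}{10412} = - \frac{1203540233}{52060}$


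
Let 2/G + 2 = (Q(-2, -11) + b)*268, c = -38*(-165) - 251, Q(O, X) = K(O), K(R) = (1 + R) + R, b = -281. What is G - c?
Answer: -229065084/38057 ≈ -6019.0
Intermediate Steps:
K(R) = 1 + 2*R
Q(O, X) = 1 + 2*O
c = 6019 (c = 6270 - 251 = 6019)
G = -1/38057 (G = 2/(-2 + ((1 + 2*(-2)) - 281)*268) = 2/(-2 + ((1 - 4) - 281)*268) = 2/(-2 + (-3 - 281)*268) = 2/(-2 - 284*268) = 2/(-2 - 76112) = 2/(-76114) = 2*(-1/76114) = -1/38057 ≈ -2.6276e-5)
G - c = -1/38057 - 1*6019 = -1/38057 - 6019 = -229065084/38057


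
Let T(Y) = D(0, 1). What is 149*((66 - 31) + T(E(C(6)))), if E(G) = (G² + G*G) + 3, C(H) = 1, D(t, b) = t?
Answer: 5215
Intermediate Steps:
E(G) = 3 + 2*G² (E(G) = (G² + G²) + 3 = 2*G² + 3 = 3 + 2*G²)
T(Y) = 0
149*((66 - 31) + T(E(C(6)))) = 149*((66 - 31) + 0) = 149*(35 + 0) = 149*35 = 5215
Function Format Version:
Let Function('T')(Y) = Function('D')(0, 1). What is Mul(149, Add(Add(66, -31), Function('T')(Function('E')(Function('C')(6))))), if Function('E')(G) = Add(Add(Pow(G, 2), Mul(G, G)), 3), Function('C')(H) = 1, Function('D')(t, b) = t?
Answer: 5215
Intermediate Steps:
Function('E')(G) = Add(3, Mul(2, Pow(G, 2))) (Function('E')(G) = Add(Add(Pow(G, 2), Pow(G, 2)), 3) = Add(Mul(2, Pow(G, 2)), 3) = Add(3, Mul(2, Pow(G, 2))))
Function('T')(Y) = 0
Mul(149, Add(Add(66, -31), Function('T')(Function('E')(Function('C')(6))))) = Mul(149, Add(Add(66, -31), 0)) = Mul(149, Add(35, 0)) = Mul(149, 35) = 5215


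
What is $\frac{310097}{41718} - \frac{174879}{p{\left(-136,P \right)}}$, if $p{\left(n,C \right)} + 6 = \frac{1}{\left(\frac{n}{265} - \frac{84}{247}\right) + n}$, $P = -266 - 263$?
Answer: $\frac{3845219734107439}{132054272538} \approx 29118.0$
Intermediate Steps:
$P = -529$
$p{\left(n,C \right)} = -6 + \frac{1}{- \frac{84}{247} + \frac{266 n}{265}}$ ($p{\left(n,C \right)} = -6 + \frac{1}{\left(\frac{n}{265} - \frac{84}{247}\right) + n} = -6 + \frac{1}{\left(- \frac{84}{247} + \frac{n}{265}\right) + n} = -6 + \frac{1}{- \frac{84}{247} + \frac{266 n}{265}}$)
$\frac{310097}{41718} - \frac{174879}{p{\left(-136,P \right)}} = \frac{310097}{41718} - \frac{174879}{\frac{1}{14} \frac{1}{-1590 + 4693 \left(-136\right)} \left(199015 - -53612832\right)} = 310097 \cdot \frac{1}{41718} - \frac{174879}{\frac{1}{14} \frac{1}{-1590 - 638248} \left(199015 + 53612832\right)} = \frac{18241}{2454} - \frac{174879}{\frac{1}{14} \frac{1}{-639838} \cdot 53811847} = \frac{18241}{2454} - \frac{174879}{\frac{1}{14} \left(- \frac{1}{639838}\right) 53811847} = \frac{18241}{2454} - \frac{174879}{- \frac{53811847}{8957732}} = \frac{18241}{2454} - - \frac{1566519214428}{53811847} = \frac{18241}{2454} + \frac{1566519214428}{53811847} = \frac{3845219734107439}{132054272538}$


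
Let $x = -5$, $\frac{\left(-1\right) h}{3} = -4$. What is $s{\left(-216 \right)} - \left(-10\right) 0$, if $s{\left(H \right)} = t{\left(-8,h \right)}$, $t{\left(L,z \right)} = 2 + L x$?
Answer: $42$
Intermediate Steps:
$h = 12$ ($h = \left(-3\right) \left(-4\right) = 12$)
$t{\left(L,z \right)} = 2 - 5 L$ ($t{\left(L,z \right)} = 2 + L \left(-5\right) = 2 - 5 L$)
$s{\left(H \right)} = 42$ ($s{\left(H \right)} = 2 - -40 = 2 + 40 = 42$)
$s{\left(-216 \right)} - \left(-10\right) 0 = 42 - \left(-10\right) 0 = 42 - 0 = 42 + 0 = 42$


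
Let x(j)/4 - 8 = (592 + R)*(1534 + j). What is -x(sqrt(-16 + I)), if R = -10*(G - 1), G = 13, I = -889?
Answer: -2896224 - 1888*I*sqrt(905) ≈ -2.8962e+6 - 56797.0*I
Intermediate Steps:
R = -120 (R = -10*(13 - 1) = -10*12 = -120)
x(j) = 2896224 + 1888*j (x(j) = 32 + 4*((592 - 120)*(1534 + j)) = 32 + 4*(472*(1534 + j)) = 32 + 4*(724048 + 472*j) = 32 + (2896192 + 1888*j) = 2896224 + 1888*j)
-x(sqrt(-16 + I)) = -(2896224 + 1888*sqrt(-16 - 889)) = -(2896224 + 1888*sqrt(-905)) = -(2896224 + 1888*(I*sqrt(905))) = -(2896224 + 1888*I*sqrt(905)) = -2896224 - 1888*I*sqrt(905)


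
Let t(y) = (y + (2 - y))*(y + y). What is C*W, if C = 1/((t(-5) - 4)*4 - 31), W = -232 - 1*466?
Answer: 698/127 ≈ 5.4961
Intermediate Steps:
W = -698 (W = -232 - 466 = -698)
t(y) = 4*y (t(y) = 2*(2*y) = 4*y)
C = -1/127 (C = 1/((4*(-5) - 4)*4 - 31) = 1/((-20 - 4)*4 - 31) = 1/(-24*4 - 31) = 1/(-96 - 31) = 1/(-127) = -1/127 ≈ -0.0078740)
C*W = -1/127*(-698) = 698/127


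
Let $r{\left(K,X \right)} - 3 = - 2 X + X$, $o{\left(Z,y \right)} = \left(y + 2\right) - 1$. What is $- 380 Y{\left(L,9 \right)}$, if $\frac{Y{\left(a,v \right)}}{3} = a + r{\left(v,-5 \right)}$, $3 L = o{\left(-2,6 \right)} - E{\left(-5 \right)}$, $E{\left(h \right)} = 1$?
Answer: $-11400$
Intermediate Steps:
$o{\left(Z,y \right)} = 1 + y$ ($o{\left(Z,y \right)} = \left(2 + y\right) - 1 = 1 + y$)
$r{\left(K,X \right)} = 3 - X$ ($r{\left(K,X \right)} = 3 + \left(- 2 X + X\right) = 3 - X$)
$L = 2$ ($L = \frac{\left(1 + 6\right) - 1}{3} = \frac{7 - 1}{3} = \frac{1}{3} \cdot 6 = 2$)
$Y{\left(a,v \right)} = 24 + 3 a$ ($Y{\left(a,v \right)} = 3 \left(a + \left(3 - -5\right)\right) = 3 \left(a + \left(3 + 5\right)\right) = 3 \left(a + 8\right) = 3 \left(8 + a\right) = 24 + 3 a$)
$- 380 Y{\left(L,9 \right)} = - 380 \left(24 + 3 \cdot 2\right) = - 380 \left(24 + 6\right) = \left(-380\right) 30 = -11400$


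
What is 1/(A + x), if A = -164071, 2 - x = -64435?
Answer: -1/99634 ≈ -1.0037e-5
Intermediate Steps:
x = 64437 (x = 2 - 1*(-64435) = 2 + 64435 = 64437)
1/(A + x) = 1/(-164071 + 64437) = 1/(-99634) = -1/99634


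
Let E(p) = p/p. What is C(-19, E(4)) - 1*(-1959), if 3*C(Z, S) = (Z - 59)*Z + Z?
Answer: 7340/3 ≈ 2446.7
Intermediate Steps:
E(p) = 1
C(Z, S) = Z/3 + Z*(-59 + Z)/3 (C(Z, S) = ((Z - 59)*Z + Z)/3 = ((-59 + Z)*Z + Z)/3 = (Z*(-59 + Z) + Z)/3 = (Z + Z*(-59 + Z))/3 = Z/3 + Z*(-59 + Z)/3)
C(-19, E(4)) - 1*(-1959) = (⅓)*(-19)*(-58 - 19) - 1*(-1959) = (⅓)*(-19)*(-77) + 1959 = 1463/3 + 1959 = 7340/3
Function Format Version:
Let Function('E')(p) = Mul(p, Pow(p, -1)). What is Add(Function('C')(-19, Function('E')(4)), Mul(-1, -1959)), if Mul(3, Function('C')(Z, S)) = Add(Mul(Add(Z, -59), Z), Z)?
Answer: Rational(7340, 3) ≈ 2446.7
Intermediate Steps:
Function('E')(p) = 1
Function('C')(Z, S) = Add(Mul(Rational(1, 3), Z), Mul(Rational(1, 3), Z, Add(-59, Z))) (Function('C')(Z, S) = Mul(Rational(1, 3), Add(Mul(Add(Z, -59), Z), Z)) = Mul(Rational(1, 3), Add(Mul(Add(-59, Z), Z), Z)) = Mul(Rational(1, 3), Add(Mul(Z, Add(-59, Z)), Z)) = Mul(Rational(1, 3), Add(Z, Mul(Z, Add(-59, Z)))) = Add(Mul(Rational(1, 3), Z), Mul(Rational(1, 3), Z, Add(-59, Z))))
Add(Function('C')(-19, Function('E')(4)), Mul(-1, -1959)) = Add(Mul(Rational(1, 3), -19, Add(-58, -19)), Mul(-1, -1959)) = Add(Mul(Rational(1, 3), -19, -77), 1959) = Add(Rational(1463, 3), 1959) = Rational(7340, 3)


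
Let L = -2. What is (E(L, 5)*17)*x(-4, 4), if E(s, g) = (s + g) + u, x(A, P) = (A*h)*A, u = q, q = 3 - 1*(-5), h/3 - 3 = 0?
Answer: 26928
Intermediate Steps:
h = 9 (h = 9 + 3*0 = 9 + 0 = 9)
q = 8 (q = 3 + 5 = 8)
u = 8
x(A, P) = 9*A² (x(A, P) = (A*9)*A = (9*A)*A = 9*A²)
E(s, g) = 8 + g + s (E(s, g) = (s + g) + 8 = (g + s) + 8 = 8 + g + s)
(E(L, 5)*17)*x(-4, 4) = ((8 + 5 - 2)*17)*(9*(-4)²) = (11*17)*(9*16) = 187*144 = 26928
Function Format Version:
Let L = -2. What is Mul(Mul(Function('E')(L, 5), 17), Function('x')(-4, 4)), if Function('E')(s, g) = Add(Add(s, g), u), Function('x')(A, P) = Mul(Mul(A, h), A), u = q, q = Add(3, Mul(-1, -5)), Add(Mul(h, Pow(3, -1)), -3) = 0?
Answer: 26928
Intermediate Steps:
h = 9 (h = Add(9, Mul(3, 0)) = Add(9, 0) = 9)
q = 8 (q = Add(3, 5) = 8)
u = 8
Function('x')(A, P) = Mul(9, Pow(A, 2)) (Function('x')(A, P) = Mul(Mul(A, 9), A) = Mul(Mul(9, A), A) = Mul(9, Pow(A, 2)))
Function('E')(s, g) = Add(8, g, s) (Function('E')(s, g) = Add(Add(s, g), 8) = Add(Add(g, s), 8) = Add(8, g, s))
Mul(Mul(Function('E')(L, 5), 17), Function('x')(-4, 4)) = Mul(Mul(Add(8, 5, -2), 17), Mul(9, Pow(-4, 2))) = Mul(Mul(11, 17), Mul(9, 16)) = Mul(187, 144) = 26928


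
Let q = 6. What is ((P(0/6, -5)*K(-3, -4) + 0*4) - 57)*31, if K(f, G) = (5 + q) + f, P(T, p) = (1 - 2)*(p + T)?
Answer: -527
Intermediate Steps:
P(T, p) = -T - p (P(T, p) = -(T + p) = -T - p)
K(f, G) = 11 + f (K(f, G) = (5 + 6) + f = 11 + f)
((P(0/6, -5)*K(-3, -4) + 0*4) - 57)*31 = (((-0/6 - 1*(-5))*(11 - 3) + 0*4) - 57)*31 = (((-0/6 + 5)*8 + 0) - 57)*31 = (((-1*0 + 5)*8 + 0) - 57)*31 = (((0 + 5)*8 + 0) - 57)*31 = ((5*8 + 0) - 57)*31 = ((40 + 0) - 57)*31 = (40 - 57)*31 = -17*31 = -527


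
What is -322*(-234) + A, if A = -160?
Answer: 75188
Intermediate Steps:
-322*(-234) + A = -322*(-234) - 160 = 75348 - 160 = 75188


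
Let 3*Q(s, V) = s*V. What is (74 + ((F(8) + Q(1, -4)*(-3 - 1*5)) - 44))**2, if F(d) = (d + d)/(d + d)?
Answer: 15625/9 ≈ 1736.1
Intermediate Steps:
Q(s, V) = V*s/3 (Q(s, V) = (s*V)/3 = (V*s)/3 = V*s/3)
F(d) = 1 (F(d) = (2*d)/((2*d)) = (2*d)*(1/(2*d)) = 1)
(74 + ((F(8) + Q(1, -4)*(-3 - 1*5)) - 44))**2 = (74 + ((1 + ((1/3)*(-4)*1)*(-3 - 1*5)) - 44))**2 = (74 + ((1 - 4*(-3 - 5)/3) - 44))**2 = (74 + ((1 - 4/3*(-8)) - 44))**2 = (74 + ((1 + 32/3) - 44))**2 = (74 + (35/3 - 44))**2 = (74 - 97/3)**2 = (125/3)**2 = 15625/9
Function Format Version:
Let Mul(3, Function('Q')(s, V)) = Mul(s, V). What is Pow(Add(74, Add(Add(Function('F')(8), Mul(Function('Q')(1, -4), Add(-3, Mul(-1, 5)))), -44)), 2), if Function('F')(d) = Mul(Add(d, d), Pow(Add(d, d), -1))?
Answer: Rational(15625, 9) ≈ 1736.1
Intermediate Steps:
Function('Q')(s, V) = Mul(Rational(1, 3), V, s) (Function('Q')(s, V) = Mul(Rational(1, 3), Mul(s, V)) = Mul(Rational(1, 3), Mul(V, s)) = Mul(Rational(1, 3), V, s))
Function('F')(d) = 1 (Function('F')(d) = Mul(Mul(2, d), Pow(Mul(2, d), -1)) = Mul(Mul(2, d), Mul(Rational(1, 2), Pow(d, -1))) = 1)
Pow(Add(74, Add(Add(Function('F')(8), Mul(Function('Q')(1, -4), Add(-3, Mul(-1, 5)))), -44)), 2) = Pow(Add(74, Add(Add(1, Mul(Mul(Rational(1, 3), -4, 1), Add(-3, Mul(-1, 5)))), -44)), 2) = Pow(Add(74, Add(Add(1, Mul(Rational(-4, 3), Add(-3, -5))), -44)), 2) = Pow(Add(74, Add(Add(1, Mul(Rational(-4, 3), -8)), -44)), 2) = Pow(Add(74, Add(Add(1, Rational(32, 3)), -44)), 2) = Pow(Add(74, Add(Rational(35, 3), -44)), 2) = Pow(Add(74, Rational(-97, 3)), 2) = Pow(Rational(125, 3), 2) = Rational(15625, 9)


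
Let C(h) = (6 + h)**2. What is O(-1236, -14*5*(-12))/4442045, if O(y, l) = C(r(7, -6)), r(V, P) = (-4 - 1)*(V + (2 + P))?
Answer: 81/4442045 ≈ 1.8235e-5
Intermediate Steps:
r(V, P) = -10 - 5*P - 5*V (r(V, P) = -5*(2 + P + V) = -10 - 5*P - 5*V)
O(y, l) = 81 (O(y, l) = (6 + (-10 - 5*(-6) - 5*7))**2 = (6 + (-10 + 30 - 35))**2 = (6 - 15)**2 = (-9)**2 = 81)
O(-1236, -14*5*(-12))/4442045 = 81/4442045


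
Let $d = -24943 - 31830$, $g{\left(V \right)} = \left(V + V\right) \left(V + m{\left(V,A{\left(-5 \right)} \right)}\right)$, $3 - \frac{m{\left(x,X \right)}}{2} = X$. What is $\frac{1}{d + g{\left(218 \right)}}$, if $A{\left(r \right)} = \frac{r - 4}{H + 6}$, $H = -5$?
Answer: $\frac{1}{48739} \approx 2.0517 \cdot 10^{-5}$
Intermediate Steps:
$A{\left(r \right)} = -4 + r$ ($A{\left(r \right)} = \frac{r - 4}{-5 + 6} = \frac{-4 + r}{1} = \left(-4 + r\right) 1 = -4 + r$)
$m{\left(x,X \right)} = 6 - 2 X$
$g{\left(V \right)} = 2 V \left(24 + V\right)$ ($g{\left(V \right)} = \left(V + V\right) \left(V - \left(-6 + 2 \left(-4 - 5\right)\right)\right) = 2 V \left(V + \left(6 - -18\right)\right) = 2 V \left(V + \left(6 + 18\right)\right) = 2 V \left(V + 24\right) = 2 V \left(24 + V\right)$)
$d = -56773$ ($d = -24943 - 31830 = -56773$)
$\frac{1}{d + g{\left(218 \right)}} = \frac{1}{-56773 + 2 \cdot 218 \left(24 + 218\right)} = \frac{1}{-56773 + 2 \cdot 218 \cdot 242} = \frac{1}{-56773 + 105512} = \frac{1}{48739}$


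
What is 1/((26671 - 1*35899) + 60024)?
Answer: 1/50796 ≈ 1.9687e-5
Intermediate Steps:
1/((26671 - 1*35899) + 60024) = 1/((26671 - 35899) + 60024) = 1/(-9228 + 60024) = 1/50796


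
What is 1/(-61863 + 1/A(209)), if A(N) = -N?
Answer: -209/12929368 ≈ -1.6165e-5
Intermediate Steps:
1/(-61863 + 1/A(209)) = 1/(-61863 + 1/(-1*209)) = 1/(-61863 + 1/(-209)) = 1/(-61863 - 1/209) = 1/(-12929368/209) = -209/12929368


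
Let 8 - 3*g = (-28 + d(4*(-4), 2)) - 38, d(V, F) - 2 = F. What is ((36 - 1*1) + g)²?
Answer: 30625/9 ≈ 3402.8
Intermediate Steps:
d(V, F) = 2 + F
g = 70/3 (g = 8/3 - ((-28 + (2 + 2)) - 38)/3 = 8/3 - ((-28 + 4) - 38)/3 = 8/3 - (-24 - 38)/3 = 8/3 - ⅓*(-62) = 8/3 + 62/3 = 70/3 ≈ 23.333)
((36 - 1*1) + g)² = ((36 - 1*1) + 70/3)² = ((36 - 1) + 70/3)² = (35 + 70/3)² = (175/3)² = 30625/9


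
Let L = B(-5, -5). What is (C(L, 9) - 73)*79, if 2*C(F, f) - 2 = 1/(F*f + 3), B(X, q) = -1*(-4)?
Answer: -443585/78 ≈ -5687.0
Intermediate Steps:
B(X, q) = 4
L = 4
C(F, f) = 1 + 1/(2*(3 + F*f)) (C(F, f) = 1 + 1/(2*(F*f + 3)) = 1 + 1/(2*(3 + F*f)))
(C(L, 9) - 73)*79 = ((7/2 + 4*9)/(3 + 4*9) - 73)*79 = ((7/2 + 36)/(3 + 36) - 73)*79 = ((79/2)/39 - 73)*79 = ((1/39)*(79/2) - 73)*79 = (79/78 - 73)*79 = -5615/78*79 = -443585/78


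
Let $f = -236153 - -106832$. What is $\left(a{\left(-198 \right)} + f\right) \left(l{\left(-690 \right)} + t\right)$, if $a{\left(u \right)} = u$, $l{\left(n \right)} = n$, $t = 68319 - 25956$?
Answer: $-5397445287$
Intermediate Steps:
$t = 42363$
$f = -129321$ ($f = -236153 + 106832 = -129321$)
$\left(a{\left(-198 \right)} + f\right) \left(l{\left(-690 \right)} + t\right) = \left(-198 - 129321\right) \left(-690 + 42363\right) = \left(-129519\right) 41673 = -5397445287$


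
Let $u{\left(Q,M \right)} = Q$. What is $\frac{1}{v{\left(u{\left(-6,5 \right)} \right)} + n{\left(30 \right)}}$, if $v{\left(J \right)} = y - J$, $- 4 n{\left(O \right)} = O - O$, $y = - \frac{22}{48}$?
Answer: $\frac{24}{133} \approx 0.18045$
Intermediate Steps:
$y = - \frac{11}{24}$ ($y = \left(-22\right) \frac{1}{48} = - \frac{11}{24} \approx -0.45833$)
$n{\left(O \right)} = 0$ ($n{\left(O \right)} = - \frac{O - O}{4} = \left(- \frac{1}{4}\right) 0 = 0$)
$v{\left(J \right)} = - \frac{11}{24} - J$
$\frac{1}{v{\left(u{\left(-6,5 \right)} \right)} + n{\left(30 \right)}} = \frac{1}{\left(- \frac{11}{24} - -6\right) + 0} = \frac{1}{\left(- \frac{11}{24} + 6\right) + 0} = \frac{1}{\frac{133}{24} + 0} = \frac{1}{\frac{133}{24}} = \frac{24}{133}$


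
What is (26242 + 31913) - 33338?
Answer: 24817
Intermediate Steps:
(26242 + 31913) - 33338 = 58155 - 33338 = 24817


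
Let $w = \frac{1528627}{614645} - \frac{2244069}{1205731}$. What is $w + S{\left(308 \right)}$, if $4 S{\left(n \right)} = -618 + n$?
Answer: $- \frac{113942347885061}{1482193060990} \approx -76.874$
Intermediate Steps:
$S{\left(n \right)} = - \frac{309}{2} + \frac{n}{4}$ ($S{\left(n \right)} = \frac{-618 + n}{4} = - \frac{309}{2} + \frac{n}{4}$)
$w = \frac{463807170832}{741096530495}$ ($w = 1528627 \cdot \frac{1}{614645} - \frac{2244069}{1205731} = \frac{1528627}{614645} - \frac{2244069}{1205731} = \frac{463807170832}{741096530495} \approx 0.62584$)
$w + S{\left(308 \right)} = \frac{463807170832}{741096530495} + \left(- \frac{309}{2} + \frac{1}{4} \cdot 308\right) = \frac{463807170832}{741096530495} + \left(- \frac{309}{2} + 77\right) = \frac{463807170832}{741096530495} - \frac{155}{2} = - \frac{113942347885061}{1482193060990}$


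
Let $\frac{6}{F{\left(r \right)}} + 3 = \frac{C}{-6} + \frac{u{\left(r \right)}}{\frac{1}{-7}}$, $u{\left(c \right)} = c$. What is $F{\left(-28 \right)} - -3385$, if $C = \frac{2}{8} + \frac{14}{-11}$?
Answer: $\frac{57542143}{16999} \approx 3385.0$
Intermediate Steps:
$C = - \frac{45}{44}$ ($C = 2 \cdot \frac{1}{8} + 14 \left(- \frac{1}{11}\right) = \frac{1}{4} - \frac{14}{11} = - \frac{45}{44} \approx -1.0227$)
$F{\left(r \right)} = \frac{6}{- \frac{249}{88} - 7 r}$ ($F{\left(r \right)} = \frac{6}{-3 + \left(- \frac{45}{44 \left(-6\right)} + \frac{r}{\frac{1}{-7}}\right)} = \frac{6}{-3 + \left(\left(- \frac{45}{44}\right) \left(- \frac{1}{6}\right) + \frac{r}{- \frac{1}{7}}\right)} = \frac{6}{-3 + \left(\frac{15}{88} + r \left(-7\right)\right)} = \frac{6}{-3 - \left(- \frac{15}{88} + 7 r\right)} = \frac{6}{- \frac{249}{88} - 7 r}$)
$F{\left(-28 \right)} - -3385 = - \frac{528}{249 + 616 \left(-28\right)} - -3385 = - \frac{528}{249 - 17248} + 3385 = - \frac{528}{-16999} + 3385 = \left(-528\right) \left(- \frac{1}{16999}\right) + 3385 = \frac{528}{16999} + 3385 = \frac{57542143}{16999}$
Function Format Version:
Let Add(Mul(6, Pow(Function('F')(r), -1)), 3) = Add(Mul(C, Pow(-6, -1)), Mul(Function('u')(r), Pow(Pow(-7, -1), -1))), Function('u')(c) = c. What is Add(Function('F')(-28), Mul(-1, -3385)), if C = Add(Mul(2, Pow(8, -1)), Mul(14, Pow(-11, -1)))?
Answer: Rational(57542143, 16999) ≈ 3385.0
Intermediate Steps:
C = Rational(-45, 44) (C = Add(Mul(2, Rational(1, 8)), Mul(14, Rational(-1, 11))) = Add(Rational(1, 4), Rational(-14, 11)) = Rational(-45, 44) ≈ -1.0227)
Function('F')(r) = Mul(6, Pow(Add(Rational(-249, 88), Mul(-7, r)), -1)) (Function('F')(r) = Mul(6, Pow(Add(-3, Add(Mul(Rational(-45, 44), Pow(-6, -1)), Mul(r, Pow(Pow(-7, -1), -1)))), -1)) = Mul(6, Pow(Add(-3, Add(Mul(Rational(-45, 44), Rational(-1, 6)), Mul(r, Pow(Rational(-1, 7), -1)))), -1)) = Mul(6, Pow(Add(-3, Add(Rational(15, 88), Mul(r, -7))), -1)) = Mul(6, Pow(Add(-3, Add(Rational(15, 88), Mul(-7, r))), -1)) = Mul(6, Pow(Add(Rational(-249, 88), Mul(-7, r)), -1)))
Add(Function('F')(-28), Mul(-1, -3385)) = Add(Mul(-528, Pow(Add(249, Mul(616, -28)), -1)), Mul(-1, -3385)) = Add(Mul(-528, Pow(Add(249, -17248), -1)), 3385) = Add(Mul(-528, Pow(-16999, -1)), 3385) = Add(Mul(-528, Rational(-1, 16999)), 3385) = Add(Rational(528, 16999), 3385) = Rational(57542143, 16999)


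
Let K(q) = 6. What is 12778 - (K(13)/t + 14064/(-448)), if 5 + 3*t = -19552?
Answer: 779374755/60844 ≈ 12809.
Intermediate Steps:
t = -6519 (t = -5/3 + (⅓)*(-19552) = -5/3 - 19552/3 = -6519)
12778 - (K(13)/t + 14064/(-448)) = 12778 - (6/(-6519) + 14064/(-448)) = 12778 - (6*(-1/6519) + 14064*(-1/448)) = 12778 - (-2/2173 - 879/28) = 12778 - 1*(-1910123/60844) = 12778 + 1910123/60844 = 779374755/60844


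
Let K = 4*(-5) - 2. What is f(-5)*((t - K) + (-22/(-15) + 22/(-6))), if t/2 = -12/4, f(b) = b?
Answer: -69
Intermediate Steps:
t = -6 (t = 2*(-12/4) = 2*(-12*¼) = 2*(-3) = -6)
K = -22 (K = -20 - 2 = -22)
f(-5)*((t - K) + (-22/(-15) + 22/(-6))) = -5*((-6 - 1*(-22)) + (-22/(-15) + 22/(-6))) = -5*((-6 + 22) + (-22*(-1/15) + 22*(-⅙))) = -5*(16 + (22/15 - 11/3)) = -5*(16 - 11/5) = -5*69/5 = -69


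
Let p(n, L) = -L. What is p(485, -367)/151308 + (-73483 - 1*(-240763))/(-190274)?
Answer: -12620485841/14394989196 ≈ -0.87673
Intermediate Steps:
p(485, -367)/151308 + (-73483 - 1*(-240763))/(-190274) = -1*(-367)/151308 + (-73483 - 1*(-240763))/(-190274) = 367*(1/151308) + (-73483 + 240763)*(-1/190274) = 367/151308 + 167280*(-1/190274) = 367/151308 - 83640/95137 = -12620485841/14394989196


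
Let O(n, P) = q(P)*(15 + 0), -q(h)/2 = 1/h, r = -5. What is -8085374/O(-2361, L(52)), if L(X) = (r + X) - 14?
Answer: 44469557/5 ≈ 8.8939e+6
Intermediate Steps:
q(h) = -2/h
L(X) = -19 + X (L(X) = (-5 + X) - 14 = -19 + X)
O(n, P) = -30/P (O(n, P) = (-2/P)*(15 + 0) = -2/P*15 = -30/P)
-8085374/O(-2361, L(52)) = -8085374/((-30/(-19 + 52))) = -8085374/((-30/33)) = -8085374/((-30*1/33)) = -8085374/(-10/11) = -8085374*(-11/10) = 44469557/5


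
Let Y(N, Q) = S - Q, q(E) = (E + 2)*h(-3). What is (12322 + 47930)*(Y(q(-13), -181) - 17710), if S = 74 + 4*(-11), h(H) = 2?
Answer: -1054349748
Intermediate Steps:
q(E) = 4 + 2*E (q(E) = (E + 2)*2 = (2 + E)*2 = 4 + 2*E)
S = 30 (S = 74 - 44 = 30)
Y(N, Q) = 30 - Q
(12322 + 47930)*(Y(q(-13), -181) - 17710) = (12322 + 47930)*((30 - 1*(-181)) - 17710) = 60252*((30 + 181) - 17710) = 60252*(211 - 17710) = 60252*(-17499) = -1054349748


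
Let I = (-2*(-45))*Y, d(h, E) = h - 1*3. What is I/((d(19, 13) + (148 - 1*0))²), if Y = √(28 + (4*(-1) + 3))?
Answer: 135*√3/13448 ≈ 0.017387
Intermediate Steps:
Y = 3*√3 (Y = √(28 + (-4 + 3)) = √(28 - 1) = √27 = 3*√3 ≈ 5.1962)
d(h, E) = -3 + h (d(h, E) = h - 3 = -3 + h)
I = 270*√3 (I = (-2*(-45))*(3*√3) = 90*(3*√3) = 270*√3 ≈ 467.65)
I/((d(19, 13) + (148 - 1*0))²) = (270*√3)/(((-3 + 19) + (148 - 1*0))²) = (270*√3)/((16 + (148 + 0))²) = (270*√3)/((16 + 148)²) = (270*√3)/(164²) = (270*√3)/26896 = (270*√3)*(1/26896) = 135*√3/13448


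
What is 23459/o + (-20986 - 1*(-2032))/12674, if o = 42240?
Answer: -251648797/267674880 ≈ -0.94013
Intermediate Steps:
23459/o + (-20986 - 1*(-2032))/12674 = 23459/42240 + (-20986 - 1*(-2032))/12674 = 23459*(1/42240) + (-20986 + 2032)*(1/12674) = 23459/42240 - 18954*1/12674 = 23459/42240 - 9477/6337 = -251648797/267674880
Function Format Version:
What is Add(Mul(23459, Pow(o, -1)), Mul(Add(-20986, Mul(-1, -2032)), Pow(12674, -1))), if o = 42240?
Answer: Rational(-251648797, 267674880) ≈ -0.94013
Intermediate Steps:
Add(Mul(23459, Pow(o, -1)), Mul(Add(-20986, Mul(-1, -2032)), Pow(12674, -1))) = Add(Mul(23459, Pow(42240, -1)), Mul(Add(-20986, Mul(-1, -2032)), Pow(12674, -1))) = Add(Mul(23459, Rational(1, 42240)), Mul(Add(-20986, 2032), Rational(1, 12674))) = Add(Rational(23459, 42240), Mul(-18954, Rational(1, 12674))) = Add(Rational(23459, 42240), Rational(-9477, 6337)) = Rational(-251648797, 267674880)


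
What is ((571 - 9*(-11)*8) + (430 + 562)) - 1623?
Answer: 732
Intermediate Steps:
((571 - 9*(-11)*8) + (430 + 562)) - 1623 = ((571 + 99*8) + 992) - 1623 = ((571 + 792) + 992) - 1623 = (1363 + 992) - 1623 = 2355 - 1623 = 732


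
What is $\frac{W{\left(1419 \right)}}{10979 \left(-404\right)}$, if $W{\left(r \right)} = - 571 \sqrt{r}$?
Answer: $\frac{571 \sqrt{1419}}{4435516} \approx 0.0048493$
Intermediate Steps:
$\frac{W{\left(1419 \right)}}{10979 \left(-404\right)} = \frac{\left(-571\right) \sqrt{1419}}{10979 \left(-404\right)} = \frac{\left(-571\right) \sqrt{1419}}{-4435516} = - 571 \sqrt{1419} \left(- \frac{1}{4435516}\right) = \frac{571 \sqrt{1419}}{4435516}$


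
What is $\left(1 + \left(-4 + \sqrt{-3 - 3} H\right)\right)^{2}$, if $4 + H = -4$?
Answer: $-375 + 48 i \sqrt{6} \approx -375.0 + 117.58 i$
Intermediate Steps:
$H = -8$ ($H = -4 - 4 = -8$)
$\left(1 + \left(-4 + \sqrt{-3 - 3} H\right)\right)^{2} = \left(1 - \left(4 - \sqrt{-3 - 3} \left(-8\right)\right)\right)^{2} = \left(1 - \left(4 - \sqrt{-6} \left(-8\right)\right)\right)^{2} = \left(1 - \left(4 - i \sqrt{6} \left(-8\right)\right)\right)^{2} = \left(1 - \left(4 + 8 i \sqrt{6}\right)\right)^{2} = \left(-3 - 8 i \sqrt{6}\right)^{2}$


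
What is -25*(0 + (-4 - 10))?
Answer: 350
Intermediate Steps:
-25*(0 + (-4 - 10)) = -25*(0 - 14) = -25*(-14) = 350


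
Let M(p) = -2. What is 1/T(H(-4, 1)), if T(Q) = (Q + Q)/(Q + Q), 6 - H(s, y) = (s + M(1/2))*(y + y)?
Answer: 1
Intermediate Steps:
H(s, y) = 6 - 2*y*(-2 + s) (H(s, y) = 6 - (s - 2)*(y + y) = 6 - (-2 + s)*2*y = 6 - 2*y*(-2 + s))
T(Q) = 1 (T(Q) = (2*Q)/((2*Q)) = (2*Q)*(1/(2*Q)) = 1)
1/T(H(-4, 1)) = 1/1 = 1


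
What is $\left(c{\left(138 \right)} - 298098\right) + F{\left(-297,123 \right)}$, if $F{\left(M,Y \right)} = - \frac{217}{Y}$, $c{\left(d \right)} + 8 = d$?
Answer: $- \frac{36650281}{123} \approx -2.9797 \cdot 10^{5}$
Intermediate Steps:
$c{\left(d \right)} = -8 + d$
$\left(c{\left(138 \right)} - 298098\right) + F{\left(-297,123 \right)} = \left(\left(-8 + 138\right) - 298098\right) - \frac{217}{123} = \left(130 - 298098\right) - \frac{217}{123} = -297968 - \frac{217}{123} = - \frac{36650281}{123}$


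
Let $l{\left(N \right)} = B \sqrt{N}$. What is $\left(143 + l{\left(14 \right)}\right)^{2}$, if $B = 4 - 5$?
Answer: $\left(143 - \sqrt{14}\right)^{2} \approx 19393.0$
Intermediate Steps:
$B = -1$ ($B = 4 - 5 = -1$)
$l{\left(N \right)} = - \sqrt{N}$
$\left(143 + l{\left(14 \right)}\right)^{2} = \left(143 - \sqrt{14}\right)^{2}$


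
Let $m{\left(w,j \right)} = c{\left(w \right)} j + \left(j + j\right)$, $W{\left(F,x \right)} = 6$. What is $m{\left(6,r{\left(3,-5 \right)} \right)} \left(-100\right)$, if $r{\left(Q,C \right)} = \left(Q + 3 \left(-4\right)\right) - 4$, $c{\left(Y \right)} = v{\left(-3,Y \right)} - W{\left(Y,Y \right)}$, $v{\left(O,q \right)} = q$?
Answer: $2600$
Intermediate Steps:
$c{\left(Y \right)} = -6 + Y$ ($c{\left(Y \right)} = Y - 6 = -6 + Y$)
$r{\left(Q,C \right)} = -16 + Q$ ($r{\left(Q,C \right)} = \left(Q - 12\right) - 4 = \left(-12 + Q\right) - 4 = -16 + Q$)
$m{\left(w,j \right)} = 2 j + j \left(-6 + w\right)$ ($m{\left(w,j \right)} = \left(-6 + w\right) j + \left(j + j\right) = j \left(-6 + w\right) + 2 j = 2 j + j \left(-6 + w\right)$)
$m{\left(6,r{\left(3,-5 \right)} \right)} \left(-100\right) = \left(-16 + 3\right) \left(-4 + 6\right) \left(-100\right) = \left(-13\right) 2 \left(-100\right) = \left(-26\right) \left(-100\right) = 2600$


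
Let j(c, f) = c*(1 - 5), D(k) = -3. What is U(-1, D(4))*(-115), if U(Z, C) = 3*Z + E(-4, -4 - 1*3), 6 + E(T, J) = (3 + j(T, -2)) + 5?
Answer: -1725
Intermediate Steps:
j(c, f) = -4*c (j(c, f) = c*(-4) = -4*c)
E(T, J) = 2 - 4*T (E(T, J) = -6 + ((3 - 4*T) + 5) = -6 + (8 - 4*T) = 2 - 4*T)
U(Z, C) = 18 + 3*Z (U(Z, C) = 3*Z + (2 - 4*(-4)) = 3*Z + (2 + 16) = 3*Z + 18 = 18 + 3*Z)
U(-1, D(4))*(-115) = (18 + 3*(-1))*(-115) = (18 - 3)*(-115) = 15*(-115) = -1725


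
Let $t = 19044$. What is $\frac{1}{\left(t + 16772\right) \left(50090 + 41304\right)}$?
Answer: $\frac{1}{3273367504} \approx 3.055 \cdot 10^{-10}$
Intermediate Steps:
$\frac{1}{\left(t + 16772\right) \left(50090 + 41304\right)} = \frac{1}{\left(19044 + 16772\right) \left(50090 + 41304\right)} = \frac{1}{35816 \cdot 91394} = \frac{1}{3273367504}$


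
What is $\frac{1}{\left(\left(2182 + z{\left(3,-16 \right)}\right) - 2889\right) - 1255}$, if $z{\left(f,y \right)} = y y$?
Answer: $- \frac{1}{1706} \approx -0.00058617$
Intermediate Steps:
$z{\left(f,y \right)} = y^{2}$
$\frac{1}{\left(\left(2182 + z{\left(3,-16 \right)}\right) - 2889\right) - 1255} = \frac{1}{\left(\left(2182 + \left(-16\right)^{2}\right) - 2889\right) - 1255} = \frac{1}{\left(\left(2182 + 256\right) - 2889\right) - 1255} = \frac{1}{\left(2438 - 2889\right) - 1255} = \frac{1}{-451 - 1255} = \frac{1}{-1706} = - \frac{1}{1706}$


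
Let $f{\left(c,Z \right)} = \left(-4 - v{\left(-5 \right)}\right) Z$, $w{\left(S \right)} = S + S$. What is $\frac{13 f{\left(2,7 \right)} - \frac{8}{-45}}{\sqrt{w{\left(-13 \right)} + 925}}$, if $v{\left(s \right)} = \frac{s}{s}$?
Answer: $- \frac{20467 \sqrt{899}}{40455} \approx -15.169$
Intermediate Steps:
$v{\left(s \right)} = 1$
$w{\left(S \right)} = 2 S$
$f{\left(c,Z \right)} = - 5 Z$ ($f{\left(c,Z \right)} = \left(-4 - 1\right) Z = - 5 Z$)
$\frac{13 f{\left(2,7 \right)} - \frac{8}{-45}}{\sqrt{w{\left(-13 \right)} + 925}} = \frac{13 \left(\left(-5\right) 7\right) - \frac{8}{-45}}{\sqrt{2 \left(-13\right) + 925}} = \frac{13 \left(-35\right) - - \frac{8}{45}}{\sqrt{-26 + 925}} = \frac{-455 + \frac{8}{45}}{\sqrt{899}} = - \frac{20467 \frac{\sqrt{899}}{899}}{45} = - \frac{20467 \sqrt{899}}{40455}$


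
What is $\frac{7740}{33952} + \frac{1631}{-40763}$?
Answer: $\frac{65032477}{345996344} \approx 0.18796$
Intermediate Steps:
$\frac{7740}{33952} + \frac{1631}{-40763} = 7740 \cdot \frac{1}{33952} + 1631 \left(- \frac{1}{40763}\right) = \frac{1935}{8488} - \frac{1631}{40763} = \frac{65032477}{345996344}$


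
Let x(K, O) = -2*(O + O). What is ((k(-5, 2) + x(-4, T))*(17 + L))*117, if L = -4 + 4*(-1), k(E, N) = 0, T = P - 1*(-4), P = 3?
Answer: -29484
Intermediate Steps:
T = 7 (T = 3 - 1*(-4) = 3 + 4 = 7)
L = -8 (L = -4 - 4 = -8)
x(K, O) = -4*O
((k(-5, 2) + x(-4, T))*(17 + L))*117 = ((0 - 4*7)*(17 - 8))*117 = ((0 - 28)*9)*117 = -28*9*117 = -252*117 = -29484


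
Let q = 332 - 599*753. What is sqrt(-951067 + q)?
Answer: I*sqrt(1401782) ≈ 1184.0*I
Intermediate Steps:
q = -450715 (q = 332 - 451047 = -450715)
sqrt(-951067 + q) = sqrt(-951067 - 450715) = sqrt(-1401782) = I*sqrt(1401782)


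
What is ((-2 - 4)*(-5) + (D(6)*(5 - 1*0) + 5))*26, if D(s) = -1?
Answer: 780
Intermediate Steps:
((-2 - 4)*(-5) + (D(6)*(5 - 1*0) + 5))*26 = ((-2 - 4)*(-5) + (-(5 - 1*0) + 5))*26 = (-6*(-5) + (-(5 + 0) + 5))*26 = (30 + (-1*5 + 5))*26 = (30 + (-5 + 5))*26 = (30 + 0)*26 = 30*26 = 780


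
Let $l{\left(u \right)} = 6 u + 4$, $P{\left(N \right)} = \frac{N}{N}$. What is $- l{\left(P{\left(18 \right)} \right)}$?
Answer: $-10$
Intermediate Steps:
$P{\left(N \right)} = 1$
$l{\left(u \right)} = 4 + 6 u$
$- l{\left(P{\left(18 \right)} \right)} = - (4 + 6 \cdot 1) = - (4 + 6) = \left(-1\right) 10 = -10$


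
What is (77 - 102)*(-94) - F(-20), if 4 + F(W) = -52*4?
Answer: 2562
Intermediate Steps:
F(W) = -212 (F(W) = -4 - 52*4 = -4 - 208 = -212)
(77 - 102)*(-94) - F(-20) = (77 - 102)*(-94) - 1*(-212) = -25*(-94) + 212 = 2350 + 212 = 2562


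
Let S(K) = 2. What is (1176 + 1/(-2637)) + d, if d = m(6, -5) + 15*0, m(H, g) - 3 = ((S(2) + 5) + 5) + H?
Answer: 3156488/2637 ≈ 1197.0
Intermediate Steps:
m(H, g) = 15 + H (m(H, g) = 3 + (((2 + 5) + 5) + H) = 3 + ((7 + 5) + H) = 3 + (12 + H) = 15 + H)
d = 21 (d = (15 + 6) + 15*0 = 21 + 0 = 21)
(1176 + 1/(-2637)) + d = (1176 + 1/(-2637)) + 21 = (1176 - 1/2637) + 21 = 3101111/2637 + 21 = 3156488/2637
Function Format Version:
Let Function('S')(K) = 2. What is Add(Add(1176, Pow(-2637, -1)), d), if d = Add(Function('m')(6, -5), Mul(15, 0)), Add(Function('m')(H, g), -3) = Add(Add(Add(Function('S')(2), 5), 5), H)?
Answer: Rational(3156488, 2637) ≈ 1197.0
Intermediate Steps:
Function('m')(H, g) = Add(15, H) (Function('m')(H, g) = Add(3, Add(Add(Add(2, 5), 5), H)) = Add(3, Add(Add(7, 5), H)) = Add(3, Add(12, H)) = Add(15, H))
d = 21 (d = Add(Add(15, 6), Mul(15, 0)) = Add(21, 0) = 21)
Add(Add(1176, Pow(-2637, -1)), d) = Add(Add(1176, Pow(-2637, -1)), 21) = Add(Add(1176, Rational(-1, 2637)), 21) = Add(Rational(3101111, 2637), 21) = Rational(3156488, 2637)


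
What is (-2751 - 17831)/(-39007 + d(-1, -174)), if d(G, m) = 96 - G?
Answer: 10291/19455 ≈ 0.52896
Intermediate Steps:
(-2751 - 17831)/(-39007 + d(-1, -174)) = (-2751 - 17831)/(-39007 + (96 - 1*(-1))) = -20582/(-39007 + (96 + 1)) = -20582/(-39007 + 97) = -20582/(-38910) = -20582*(-1/38910) = 10291/19455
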